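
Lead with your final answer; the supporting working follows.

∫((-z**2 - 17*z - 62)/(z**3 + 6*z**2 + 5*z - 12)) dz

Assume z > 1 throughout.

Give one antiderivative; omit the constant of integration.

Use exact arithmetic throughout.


The answer is -4*log(z - 1) + 5*log(z + 3) - 2*log(z + 4).
Step 1. Decompose ∫((-z**2 - 17*z - 62)/(z**3 + 6*z**2 + 5*z - 12)) dz by partial fractions, (-z**2 - 17*z - 62)/(z**3 + 6*z**2 + 5*z - 12) = -2/(z + 4) + 5/(z + 3) - 4/(z - 1): now ∫(-4/(z - 1)) dz + ∫(5/(z + 3)) dz + ∫(-2/(z + 4)) dz.
Step 2. Evaluate the standard form [assuming z > 1]: now -4*log(z - 1) + ∫(5/(z + 3)) dz + ∫(-2/(z + 4)) dz.
Step 3. Evaluate the standard form [assuming z > -4]: now -4*log(z - 1) - 2*log(z + 4) + ∫(5/(z + 3)) dz.
Step 4. Evaluate the standard form [assuming z > -3]: now -4*log(z - 1) + 5*log(z + 3) - 2*log(z + 4).
Answer: -4*log(z - 1) + 5*log(z + 3) - 2*log(z + 4).


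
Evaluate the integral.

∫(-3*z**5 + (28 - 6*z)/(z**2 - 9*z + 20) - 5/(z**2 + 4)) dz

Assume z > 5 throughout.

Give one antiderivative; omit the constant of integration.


Answer: -z**6/2 - 2*log(z - 5) - 4*log(z - 4) - 5*atan(z/2)/2.


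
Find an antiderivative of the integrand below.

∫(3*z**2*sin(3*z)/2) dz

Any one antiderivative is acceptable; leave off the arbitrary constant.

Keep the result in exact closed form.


Answer: -z**2*cos(3*z)/2 + z*sin(3*z)/3 + cos(3*z)/9.


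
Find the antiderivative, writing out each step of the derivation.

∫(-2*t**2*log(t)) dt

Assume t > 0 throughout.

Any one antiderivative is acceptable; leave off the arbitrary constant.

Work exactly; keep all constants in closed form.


Step 1. Integrate ∫(-2*t**2*log(t)) dt by parts with u = log(t), dv = (-2*t**2) dt, so v = -2*t**3/3 [assuming t > 0]: now -2*t**3*log(t)/3 + ∫(2*t**2/3) dt.
Step 2. Evaluate the standard form: now -2*t**3*log(t)/3 + 2*t**3/9.
Answer: -2*t**3*log(t)/3 + 2*t**3/9.


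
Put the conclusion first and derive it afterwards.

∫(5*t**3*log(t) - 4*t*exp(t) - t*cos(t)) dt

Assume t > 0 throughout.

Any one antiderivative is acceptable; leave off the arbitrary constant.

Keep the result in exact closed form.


The answer is 5*t**4*log(t)/4 - 5*t**4/16 - 4*t*exp(t) - t*sin(t) + 4*exp(t) - cos(t).
Step 1. Rewrite: now ∫(-4*t*exp(t)) dt + ∫(-t*cos(t)) dt + ∫(5*t**3*log(t)) dt.
Step 2. Integrate ∫(-4*t*exp(t)) dt by parts with u = t, dv = (-4*exp(t)) dt, so v = -4*exp(t): now -4*t*exp(t) + ∫(-t*cos(t)) dt + ∫(5*t**3*log(t)) dt + ∫(4*exp(t)) dt.
Step 3. Evaluate the standard form: now -4*t*exp(t) + 4*exp(t) + ∫(-t*cos(t)) dt + ∫(5*t**3*log(t)) dt.
Step 4. Integrate ∫(5*t**3*log(t)) dt by parts with u = log(t), dv = (5*t**3) dt, so v = 5*t**4/4 [assuming t > 0]: now 5*t**4*log(t)/4 - 4*t*exp(t) + 4*exp(t) + ∫(-5*t**3/4) dt + ∫(-t*cos(t)) dt.
Step 5. Evaluate the standard form: now 5*t**4*log(t)/4 - 5*t**4/16 - 4*t*exp(t) + 4*exp(t) + ∫(-t*cos(t)) dt.
Step 6. Integrate ∫(-t*cos(t)) dt by parts with u = t, dv = (-cos(t)) dt, so v = -sin(t): now 5*t**4*log(t)/4 - 5*t**4/16 - 4*t*exp(t) - t*sin(t) + 4*exp(t) + ∫(sin(t)) dt.
Step 7. Evaluate the standard form: now 5*t**4*log(t)/4 - 5*t**4/16 - 4*t*exp(t) - t*sin(t) + 4*exp(t) - cos(t).
Answer: 5*t**4*log(t)/4 - 5*t**4/16 - 4*t*exp(t) - t*sin(t) + 4*exp(t) - cos(t).


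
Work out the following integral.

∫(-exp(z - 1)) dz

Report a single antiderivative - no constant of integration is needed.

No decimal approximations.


Answer: -exp(z - 1).


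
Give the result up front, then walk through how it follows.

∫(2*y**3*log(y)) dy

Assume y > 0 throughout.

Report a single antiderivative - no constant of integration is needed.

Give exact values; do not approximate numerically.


The answer is y**4*log(y)/2 - y**4/8.
Step 1. Integrate ∫(2*y**3*log(y)) dy by parts with u = log(y), dv = (2*y**3) dy, so v = y**4/2 [assuming y > 0]: now y**4*log(y)/2 + ∫(-y**3/2) dy.
Step 2. Evaluate the standard form: now y**4*log(y)/2 - y**4/8.
Answer: y**4*log(y)/2 - y**4/8.


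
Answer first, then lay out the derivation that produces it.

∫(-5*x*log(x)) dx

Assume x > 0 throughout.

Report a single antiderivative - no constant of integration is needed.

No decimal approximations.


The answer is -5*x**2*log(x)/2 + 5*x**2/4.
Step 1. Integrate ∫(-5*x*log(x)) dx by parts with u = log(x), dv = (-5*x) dx, so v = -5*x**2/2 [assuming x > 0]: now -5*x**2*log(x)/2 + ∫(5*x/2) dx.
Step 2. Evaluate the standard form: now -5*x**2*log(x)/2 + 5*x**2/4.
Answer: -5*x**2*log(x)/2 + 5*x**2/4.


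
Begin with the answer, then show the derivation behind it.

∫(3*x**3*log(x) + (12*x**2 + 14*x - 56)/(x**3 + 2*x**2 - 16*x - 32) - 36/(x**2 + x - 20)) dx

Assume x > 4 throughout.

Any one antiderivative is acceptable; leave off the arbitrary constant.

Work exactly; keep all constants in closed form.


The answer is 3*x**4*log(x)/4 - 3*x**4/16 + 3*log(x + 2) + 5*log(x + 4) + 4*log(x + 5).
Step 1. Rewrite: now ∫(3*x**3*log(x)) dx + ∫((12*x**2 + 14*x - 56)/(x**3 + 2*x**2 - 16*x - 32)) dx + ∫(-36/(x**2 + x - 20)) dx.
Step 2. Decompose ∫(-36/(x**2 + x - 20)) dx by partial fractions, -36/(x**2 + x - 20) = 4/(x + 5) - 4/(x - 4): now ∫(3*x**3*log(x)) dx + ∫((12*x**2 + 14*x - 56)/(x**3 + 2*x**2 - 16*x - 32)) dx + ∫(-4/(x - 4)) dx + ∫(4/(x + 5)) dx.
Step 3. Evaluate the standard form [assuming x > 4]: now -4*log(x - 4) + ∫(3*x**3*log(x)) dx + ∫((12*x**2 + 14*x - 56)/(x**3 + 2*x**2 - 16*x - 32)) dx + ∫(4/(x + 5)) dx.
Step 4. Evaluate the standard form [assuming x > -5]: now -4*log(x - 4) + 4*log(x + 5) + ∫(3*x**3*log(x)) dx + ∫((12*x**2 + 14*x - 56)/(x**3 + 2*x**2 - 16*x - 32)) dx.
Step 5. Integrate ∫(3*x**3*log(x)) dx by parts with u = log(x), dv = (3*x**3) dx, so v = 3*x**4/4 [assuming x > 0]: now 3*x**4*log(x)/4 - 4*log(x - 4) + 4*log(x + 5) + ∫(-3*x**3/4) dx + ∫((12*x**2 + 14*x - 56)/(x**3 + 2*x**2 - 16*x - 32)) dx.
Step 6. Evaluate the standard form: now 3*x**4*log(x)/4 - 3*x**4/16 - 4*log(x - 4) + 4*log(x + 5) + ∫((12*x**2 + 14*x - 56)/(x**3 + 2*x**2 - 16*x - 32)) dx.
Step 7. Decompose ∫((12*x**2 + 14*x - 56)/(x**3 + 2*x**2 - 16*x - 32)) dx by partial fractions, (12*x**2 + 14*x - 56)/(x**3 + 2*x**2 - 16*x - 32) = 5/(x + 4) + 3/(x + 2) + 4/(x - 4): now 3*x**4*log(x)/4 - 3*x**4/16 - 4*log(x - 4) + 4*log(x + 5) + ∫(4/(x - 4)) dx + ∫(3/(x + 2)) dx + ∫(5/(x + 4)) dx.
Step 8. Evaluate the standard form [assuming x > 4]: now 3*x**4*log(x)/4 - 3*x**4/16 + 4*log(x + 5) + ∫(3/(x + 2)) dx + ∫(5/(x + 4)) dx.
Step 9. Evaluate the standard form [assuming x > -4]: now 3*x**4*log(x)/4 - 3*x**4/16 + 5*log(x + 4) + 4*log(x + 5) + ∫(3/(x + 2)) dx.
Step 10. Evaluate the standard form [assuming x > -2]: now 3*x**4*log(x)/4 - 3*x**4/16 + 3*log(x + 2) + 5*log(x + 4) + 4*log(x + 5).
Answer: 3*x**4*log(x)/4 - 3*x**4/16 + 3*log(x + 2) + 5*log(x + 4) + 4*log(x + 5).


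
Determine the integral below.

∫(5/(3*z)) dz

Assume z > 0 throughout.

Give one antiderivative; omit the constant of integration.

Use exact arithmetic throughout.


Answer: 5*log(z)/3.


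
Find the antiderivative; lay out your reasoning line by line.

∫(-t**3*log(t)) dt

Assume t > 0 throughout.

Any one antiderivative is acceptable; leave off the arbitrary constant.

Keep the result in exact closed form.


Step 1. Integrate ∫(-t**3*log(t)) dt by parts with u = log(t), dv = (-t**3) dt, so v = -t**4/4 [assuming t > 0]: now -t**4*log(t)/4 + ∫(t**3/4) dt.
Step 2. Evaluate the standard form: now -t**4*log(t)/4 + t**4/16.
Answer: -t**4*log(t)/4 + t**4/16.


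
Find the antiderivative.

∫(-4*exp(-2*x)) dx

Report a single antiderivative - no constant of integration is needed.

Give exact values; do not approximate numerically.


Answer: 2*exp(-2*x).


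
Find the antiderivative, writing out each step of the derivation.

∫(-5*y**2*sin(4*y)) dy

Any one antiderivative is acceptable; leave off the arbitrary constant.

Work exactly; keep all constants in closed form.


Step 1. Integrate ∫(-5*y**2*sin(4*y)) dy by parts with u = y**2, dv = (-5*sin(4*y)) dy, so v = 5*cos(4*y)/4: now 5*y**2*cos(4*y)/4 + ∫(-5*y*cos(4*y)/2) dy.
Step 2. Integrate ∫(-5*y*cos(4*y)/2) dy by parts with u = y, dv = (-5*cos(4*y)/2) dy, so v = -5*sin(4*y)/8: now 5*y**2*cos(4*y)/4 - 5*y*sin(4*y)/8 + ∫(5*sin(4*y)/8) dy.
Step 3. Evaluate the standard form: now 5*y**2*cos(4*y)/4 - 5*y*sin(4*y)/8 - 5*cos(4*y)/32.
Answer: 5*y**2*cos(4*y)/4 - 5*y*sin(4*y)/8 - 5*cos(4*y)/32.


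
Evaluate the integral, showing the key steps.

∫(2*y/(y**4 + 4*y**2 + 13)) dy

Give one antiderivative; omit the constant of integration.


Step 1. Substitute u = y**2 + 2, turning ∫(2*y/(y**4 + 4*y**2 + 13)) dy into ∫(1/(u**2 + 9)) du: now ∫(1/(u**2 + 9)) du.
Step 2. Evaluate the standard form: now atan(u/3)/3.
Step 3. Substitute back u = y**2 + 2: now atan(y**2/3 + 2/3)/3.
Answer: atan(y**2/3 + 2/3)/3.


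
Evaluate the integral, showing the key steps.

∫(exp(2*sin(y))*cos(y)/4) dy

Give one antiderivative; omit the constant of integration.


Step 1. Substitute u = sin(y), turning ∫(exp(2*sin(y))*cos(y)/4) dy into ∫(exp(2*u)/4) du: now ∫(exp(2*u)/4) du.
Step 2. Evaluate the standard form: now exp(2*u)/8.
Step 3. Substitute back u = sin(y): now exp(2*sin(y))/8.
Answer: exp(2*sin(y))/8.


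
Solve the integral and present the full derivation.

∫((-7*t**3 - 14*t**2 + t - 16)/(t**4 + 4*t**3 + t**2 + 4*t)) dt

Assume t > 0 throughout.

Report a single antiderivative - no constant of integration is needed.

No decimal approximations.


Step 1. Decompose ∫((-7*t**3 - 14*t**2 + t - 16)/(t**4 + 4*t**3 + t**2 + 4*t)) dt by partial fractions, (-7*t**3 - 14*t**2 + t - 16)/(t**4 + 4*t**3 + t**2 + 4*t) = 2/(t**2 + 1) - 3/(t + 4) - 4/t: now ∫(-4/t) dt + ∫(-3/(t + 4)) dt + ∫(2/(t**2 + 1)) dt.
Step 2. Evaluate the standard form [assuming t > -4]: now -3*log(t + 4) + ∫(-4/t) dt + ∫(2/(t**2 + 1)) dt.
Step 3. Evaluate the standard form [assuming t > 0]: now -4*log(t) - 3*log(t + 4) + ∫(2/(t**2 + 1)) dt.
Step 4. Evaluate the standard form: now -4*log(t) - 3*log(t + 4) + 2*atan(t).
Answer: -4*log(t) - 3*log(t + 4) + 2*atan(t).


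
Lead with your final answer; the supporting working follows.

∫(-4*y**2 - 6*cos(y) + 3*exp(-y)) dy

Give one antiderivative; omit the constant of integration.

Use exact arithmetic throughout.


The answer is -4*y**3/3 - 6*sin(y) - 3*exp(-y).
Step 1. Rewrite: now ∫(-4*y**2) dy + ∫(3*exp(-y)) dy + ∫(-6*cos(y)) dy.
Step 2. Evaluate the standard form: now -6*sin(y) + ∫(-4*y**2) dy + ∫(3*exp(-y)) dy.
Step 3. Evaluate the standard form: now -4*y**3/3 - 6*sin(y) + ∫(3*exp(-y)) dy.
Step 4. Evaluate the standard form: now -4*y**3/3 - 6*sin(y) - 3*exp(-y).
Answer: -4*y**3/3 - 6*sin(y) - 3*exp(-y).


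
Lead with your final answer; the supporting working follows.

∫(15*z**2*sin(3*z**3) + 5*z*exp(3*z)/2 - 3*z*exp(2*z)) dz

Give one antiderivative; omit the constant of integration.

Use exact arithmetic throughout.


The answer is 5*z*exp(3*z)/6 - 3*z*exp(2*z)/2 - 5*exp(3*z)/18 + 3*exp(2*z)/4 - 5*cos(3*z**3)/3.
Step 1. Rewrite: now ∫(-3*z*exp(2*z)) dz + ∫(5*z*exp(3*z)/2) dz + ∫(15*z**2*sin(3*z**3)) dz.
Step 2. Substitute u = z**3, turning ∫(15*z**2*sin(3*z**3)) dz into ∫(5*sin(3*u)) du: now ∫(-3*z*exp(2*z)) dz + ∫(5*z*exp(3*z)/2) dz + ∫(5*sin(3*u)) du.
Step 3. Evaluate the standard form: now -5*cos(3*u)/3 + ∫(-3*z*exp(2*z)) dz + ∫(5*z*exp(3*z)/2) dz.
Step 4. Substitute back u = z**3: now -5*cos(3*z**3)/3 + ∫(-3*z*exp(2*z)) dz + ∫(5*z*exp(3*z)/2) dz.
Step 5. Integrate ∫(-3*z*exp(2*z)) dz by parts with u = z, dv = (-3*exp(2*z)) dz, so v = -3*exp(2*z)/2: now -3*z*exp(2*z)/2 - 5*cos(3*z**3)/3 + ∫(5*z*exp(3*z)/2) dz + ∫(3*exp(2*z)/2) dz.
Step 6. Evaluate the standard form: now -3*z*exp(2*z)/2 + 3*exp(2*z)/4 - 5*cos(3*z**3)/3 + ∫(5*z*exp(3*z)/2) dz.
Step 7. Integrate ∫(5*z*exp(3*z)/2) dz by parts with u = z, dv = (5*exp(3*z)/2) dz, so v = 5*exp(3*z)/6: now 5*z*exp(3*z)/6 - 3*z*exp(2*z)/2 + 3*exp(2*z)/4 - 5*cos(3*z**3)/3 + ∫(-5*exp(3*z)/6) dz.
Step 8. Evaluate the standard form: now 5*z*exp(3*z)/6 - 3*z*exp(2*z)/2 - 5*exp(3*z)/18 + 3*exp(2*z)/4 - 5*cos(3*z**3)/3.
Answer: 5*z*exp(3*z)/6 - 3*z*exp(2*z)/2 - 5*exp(3*z)/18 + 3*exp(2*z)/4 - 5*cos(3*z**3)/3.


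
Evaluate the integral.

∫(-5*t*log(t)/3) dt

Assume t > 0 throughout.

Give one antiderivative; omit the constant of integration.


Answer: -5*t**2*log(t)/6 + 5*t**2/12.


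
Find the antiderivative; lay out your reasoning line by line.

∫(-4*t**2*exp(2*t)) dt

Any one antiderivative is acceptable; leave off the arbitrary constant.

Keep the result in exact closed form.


Step 1. Integrate ∫(-4*t**2*exp(2*t)) dt by parts with u = t**2, dv = (-4*exp(2*t)) dt, so v = -2*exp(2*t): now -2*t**2*exp(2*t) + ∫(4*t*exp(2*t)) dt.
Step 2. Integrate ∫(4*t*exp(2*t)) dt by parts with u = t, dv = (4*exp(2*t)) dt, so v = 2*exp(2*t): now -2*t**2*exp(2*t) + 2*t*exp(2*t) + ∫(-2*exp(2*t)) dt.
Step 3. Evaluate the standard form: now -2*t**2*exp(2*t) + 2*t*exp(2*t) - exp(2*t).
Answer: -2*t**2*exp(2*t) + 2*t*exp(2*t) - exp(2*t).


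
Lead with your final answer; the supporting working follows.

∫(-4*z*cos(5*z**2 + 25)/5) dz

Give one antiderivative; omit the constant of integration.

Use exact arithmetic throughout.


The answer is -2*sin(5*z**2 + 25)/25.
Step 1. Substitute u = z**2 + 5, turning ∫(-4*z*cos(5*z**2 + 25)/5) dz into ∫(-2*cos(5*u)/5) du: now ∫(-2*cos(5*u)/5) du.
Step 2. Evaluate the standard form: now -2*sin(5*u)/25.
Step 3. Substitute back u = z**2 + 5: now -2*sin(5*z**2 + 25)/25.
Answer: -2*sin(5*z**2 + 25)/25.


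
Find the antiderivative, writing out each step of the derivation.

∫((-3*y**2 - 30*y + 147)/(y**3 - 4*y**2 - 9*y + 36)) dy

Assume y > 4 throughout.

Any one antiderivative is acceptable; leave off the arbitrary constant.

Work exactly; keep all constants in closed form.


Step 1. Decompose ∫((-3*y**2 - 30*y + 147)/(y**3 - 4*y**2 - 9*y + 36)) dy by partial fractions, (-3*y**2 - 30*y + 147)/(y**3 - 4*y**2 - 9*y + 36) = 5/(y + 3) - 5/(y - 3) - 3/(y - 4): now ∫(-3/(y - 4)) dy + ∫(-5/(y - 3)) dy + ∫(5/(y + 3)) dy.
Step 2. Evaluate the standard form [assuming y > -3]: now 5*log(y + 3) + ∫(-3/(y - 4)) dy + ∫(-5/(y - 3)) dy.
Step 3. Evaluate the standard form [assuming y > 4]: now -3*log(y - 4) + 5*log(y + 3) + ∫(-5/(y - 3)) dy.
Step 4. Evaluate the standard form [assuming y > 3]: now -3*log(y - 4) - 5*log(y - 3) + 5*log(y + 3).
Answer: -3*log(y - 4) - 5*log(y - 3) + 5*log(y + 3).


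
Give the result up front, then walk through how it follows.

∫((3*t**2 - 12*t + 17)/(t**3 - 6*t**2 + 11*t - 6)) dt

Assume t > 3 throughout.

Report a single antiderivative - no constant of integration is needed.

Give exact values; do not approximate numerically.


The answer is 4*log(t - 3) - 5*log(t - 2) + 4*log(t - 1).
Step 1. Decompose ∫((3*t**2 - 12*t + 17)/(t**3 - 6*t**2 + 11*t - 6)) dt by partial fractions, (3*t**2 - 12*t + 17)/(t**3 - 6*t**2 + 11*t - 6) = 4/(t - 1) - 5/(t - 2) + 4/(t - 3): now ∫(4/(t - 3)) dt + ∫(-5/(t - 2)) dt + ∫(4/(t - 1)) dt.
Step 2. Evaluate the standard form [assuming t > 1]: now 4*log(t - 1) + ∫(4/(t - 3)) dt + ∫(-5/(t - 2)) dt.
Step 3. Evaluate the standard form [assuming t > 3]: now 4*log(t - 3) + 4*log(t - 1) + ∫(-5/(t - 2)) dt.
Step 4. Evaluate the standard form [assuming t > 2]: now 4*log(t - 3) - 5*log(t - 2) + 4*log(t - 1).
Answer: 4*log(t - 3) - 5*log(t - 2) + 4*log(t - 1).


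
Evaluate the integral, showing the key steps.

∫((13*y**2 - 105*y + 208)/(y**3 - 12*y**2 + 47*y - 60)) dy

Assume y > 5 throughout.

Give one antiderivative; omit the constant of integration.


Step 1. Decompose ∫((13*y**2 - 105*y + 208)/(y**3 - 12*y**2 + 47*y - 60)) dy by partial fractions, (13*y**2 - 105*y + 208)/(y**3 - 12*y**2 + 47*y - 60) = 5/(y - 3) + 4/(y - 4) + 4/(y - 5): now ∫(4/(y - 5)) dy + ∫(4/(y - 4)) dy + ∫(5/(y - 3)) dy.
Step 2. Evaluate the standard form [assuming y > 3]: now 5*log(y - 3) + ∫(4/(y - 5)) dy + ∫(4/(y - 4)) dy.
Step 3. Evaluate the standard form [assuming y > 5]: now 4*log(y - 5) + 5*log(y - 3) + ∫(4/(y - 4)) dy.
Step 4. Evaluate the standard form [assuming y > 4]: now 4*log(y - 5) + 4*log(y - 4) + 5*log(y - 3).
Answer: 4*log(y - 5) + 4*log(y - 4) + 5*log(y - 3).


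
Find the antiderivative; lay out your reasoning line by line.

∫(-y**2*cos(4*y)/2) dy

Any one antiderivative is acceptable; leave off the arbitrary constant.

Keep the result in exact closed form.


Step 1. Integrate ∫(-y**2*cos(4*y)/2) dy by parts with u = y**2, dv = (-cos(4*y)/2) dy, so v = -sin(4*y)/8: now -y**2*sin(4*y)/8 + ∫(y*sin(4*y)/4) dy.
Step 2. Integrate ∫(y*sin(4*y)/4) dy by parts with u = y, dv = (sin(4*y)/4) dy, so v = -cos(4*y)/16: now -y**2*sin(4*y)/8 - y*cos(4*y)/16 + ∫(cos(4*y)/16) dy.
Step 3. Evaluate the standard form: now -y**2*sin(4*y)/8 - y*cos(4*y)/16 + sin(4*y)/64.
Answer: -y**2*sin(4*y)/8 - y*cos(4*y)/16 + sin(4*y)/64.


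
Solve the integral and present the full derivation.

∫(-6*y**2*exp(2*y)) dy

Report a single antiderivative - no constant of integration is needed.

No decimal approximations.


Step 1. Integrate ∫(-6*y**2*exp(2*y)) dy by parts with u = y**2, dv = (-6*exp(2*y)) dy, so v = -3*exp(2*y): now -3*y**2*exp(2*y) + ∫(6*y*exp(2*y)) dy.
Step 2. Integrate ∫(6*y*exp(2*y)) dy by parts with u = y, dv = (6*exp(2*y)) dy, so v = 3*exp(2*y): now -3*y**2*exp(2*y) + 3*y*exp(2*y) + ∫(-3*exp(2*y)) dy.
Step 3. Evaluate the standard form: now -3*y**2*exp(2*y) + 3*y*exp(2*y) - 3*exp(2*y)/2.
Answer: -3*y**2*exp(2*y) + 3*y*exp(2*y) - 3*exp(2*y)/2.


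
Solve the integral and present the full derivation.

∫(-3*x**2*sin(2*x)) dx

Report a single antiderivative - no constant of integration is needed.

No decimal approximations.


Step 1. Integrate ∫(-3*x**2*sin(2*x)) dx by parts with u = x**2, dv = (-3*sin(2*x)) dx, so v = 3*cos(2*x)/2: now 3*x**2*cos(2*x)/2 + ∫(-3*x*cos(2*x)) dx.
Step 2. Integrate ∫(-3*x*cos(2*x)) dx by parts with u = x, dv = (-3*cos(2*x)) dx, so v = -3*sin(2*x)/2: now 3*x**2*cos(2*x)/2 - 3*x*sin(2*x)/2 + ∫(3*sin(2*x)/2) dx.
Step 3. Evaluate the standard form: now 3*x**2*cos(2*x)/2 - 3*x*sin(2*x)/2 - 3*cos(2*x)/4.
Answer: 3*x**2*cos(2*x)/2 - 3*x*sin(2*x)/2 - 3*cos(2*x)/4.


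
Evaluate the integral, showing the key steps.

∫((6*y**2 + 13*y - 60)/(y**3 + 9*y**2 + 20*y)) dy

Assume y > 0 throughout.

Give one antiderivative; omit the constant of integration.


Step 1. Decompose ∫((6*y**2 + 13*y - 60)/(y**3 + 9*y**2 + 20*y)) dy by partial fractions, (6*y**2 + 13*y - 60)/(y**3 + 9*y**2 + 20*y) = 5/(y + 5) + 4/(y + 4) - 3/y: now ∫(-3/y) dy + ∫(4/(y + 4)) dy + ∫(5/(y + 5)) dy.
Step 2. Evaluate the standard form [assuming y > 0]: now -3*log(y) + ∫(4/(y + 4)) dy + ∫(5/(y + 5)) dy.
Step 3. Evaluate the standard form [assuming y > -4]: now -3*log(y) + 4*log(y + 4) + ∫(5/(y + 5)) dy.
Step 4. Evaluate the standard form [assuming y > -5]: now -3*log(y) + 4*log(y + 4) + 5*log(y + 5).
Answer: -3*log(y) + 4*log(y + 4) + 5*log(y + 5).


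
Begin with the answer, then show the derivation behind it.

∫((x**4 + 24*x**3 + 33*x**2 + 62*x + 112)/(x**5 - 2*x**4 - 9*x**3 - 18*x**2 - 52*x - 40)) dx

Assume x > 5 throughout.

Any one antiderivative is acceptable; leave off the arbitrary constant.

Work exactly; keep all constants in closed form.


The answer is 4*log(x - 5) - 2*log(x + 1) - log(x + 2) + atan(x/2).
Step 1. Decompose ∫((x**4 + 24*x**3 + 33*x**2 + 62*x + 112)/(x**5 - 2*x**4 - 9*x**3 - 18*x**2 - 52*x - 40)) dx by partial fractions, (x**4 + 24*x**3 + 33*x**2 + 62*x + 112)/(x**5 - 2*x**4 - 9*x**3 - 18*x**2 - 52*x - 40) = 2/(x**2 + 4) - 1/(x + 2) - 2/(x + 1) + 4/(x - 5): now ∫(4/(x - 5)) dx + ∫(-2/(x + 1)) dx + ∫(-1/(x + 2)) dx + ∫(2/(x**2 + 4)) dx.
Step 2. Evaluate the standard form [assuming x > -2]: now -log(x + 2) + ∫(4/(x - 5)) dx + ∫(-2/(x + 1)) dx + ∫(2/(x**2 + 4)) dx.
Step 3. Evaluate the standard form [assuming x > 5]: now 4*log(x - 5) - log(x + 2) + ∫(-2/(x + 1)) dx + ∫(2/(x**2 + 4)) dx.
Step 4. Evaluate the standard form [assuming x > -1]: now 4*log(x - 5) - 2*log(x + 1) - log(x + 2) + ∫(2/(x**2 + 4)) dx.
Step 5. Evaluate the standard form: now 4*log(x - 5) - 2*log(x + 1) - log(x + 2) + atan(x/2).
Answer: 4*log(x - 5) - 2*log(x + 1) - log(x + 2) + atan(x/2).


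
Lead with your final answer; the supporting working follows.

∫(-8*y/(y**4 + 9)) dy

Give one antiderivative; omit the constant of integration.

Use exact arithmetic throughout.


The answer is -4*atan(y**2/3)/3.
Step 1. Substitute u = y**2, turning ∫(-8*y/(y**4 + 9)) dy into ∫(-4/(u**2 + 9)) du: now ∫(-4/(u**2 + 9)) du.
Step 2. Evaluate the standard form: now -4*atan(u/3)/3.
Step 3. Substitute back u = y**2: now -4*atan(y**2/3)/3.
Answer: -4*atan(y**2/3)/3.


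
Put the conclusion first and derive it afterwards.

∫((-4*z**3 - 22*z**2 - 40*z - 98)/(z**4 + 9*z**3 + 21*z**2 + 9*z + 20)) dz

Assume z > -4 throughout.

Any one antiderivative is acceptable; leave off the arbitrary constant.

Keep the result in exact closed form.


The answer is -2*log(z + 4) - 2*log(z + 5) - 4*atan(z).
Step 1. Decompose ∫((-4*z**3 - 22*z**2 - 40*z - 98)/(z**4 + 9*z**3 + 21*z**2 + 9*z + 20)) dz by partial fractions, (-4*z**3 - 22*z**2 - 40*z - 98)/(z**4 + 9*z**3 + 21*z**2 + 9*z + 20) = -4/(z**2 + 1) - 2/(z + 5) - 2/(z + 4): now ∫(-2/(z + 4)) dz + ∫(-2/(z + 5)) dz + ∫(-4/(z**2 + 1)) dz.
Step 2. Evaluate the standard form [assuming z > -4]: now -2*log(z + 4) + ∫(-2/(z + 5)) dz + ∫(-4/(z**2 + 1)) dz.
Step 3. Evaluate the standard form [assuming z > -5]: now -2*log(z + 4) - 2*log(z + 5) + ∫(-4/(z**2 + 1)) dz.
Step 4. Evaluate the standard form: now -2*log(z + 4) - 2*log(z + 5) - 4*atan(z).
Answer: -2*log(z + 4) - 2*log(z + 5) - 4*atan(z).


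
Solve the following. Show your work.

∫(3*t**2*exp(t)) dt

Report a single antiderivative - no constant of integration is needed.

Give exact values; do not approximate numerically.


Step 1. Integrate ∫(3*t**2*exp(t)) dt by parts with u = t**2, dv = (3*exp(t)) dt, so v = 3*exp(t): now 3*t**2*exp(t) + ∫(-6*t*exp(t)) dt.
Step 2. Integrate ∫(-6*t*exp(t)) dt by parts with u = t, dv = (-6*exp(t)) dt, so v = -6*exp(t): now 3*t**2*exp(t) - 6*t*exp(t) + ∫(6*exp(t)) dt.
Step 3. Evaluate the standard form: now 3*t**2*exp(t) - 6*t*exp(t) + 6*exp(t).
Answer: 3*t**2*exp(t) - 6*t*exp(t) + 6*exp(t).


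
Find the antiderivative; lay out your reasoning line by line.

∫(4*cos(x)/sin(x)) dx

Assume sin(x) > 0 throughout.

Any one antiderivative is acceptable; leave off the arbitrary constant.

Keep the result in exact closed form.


Step 1. Substitute u = sin(x), turning ∫(4*cos(x)/sin(x)) dx into ∫(4/u) du: now ∫(4/u) du.
Step 2. Evaluate the standard form [assuming u > 0]: now 4*log(u).
Step 3. Substitute back u = sin(x): now 4*log(sin(x)).
Answer: 4*log(sin(x)).


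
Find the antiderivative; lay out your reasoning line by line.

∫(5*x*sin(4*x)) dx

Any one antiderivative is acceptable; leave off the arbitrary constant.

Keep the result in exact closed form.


Step 1. Integrate ∫(5*x*sin(4*x)) dx by parts with u = x, dv = (5*sin(4*x)) dx, so v = -5*cos(4*x)/4: now -5*x*cos(4*x)/4 + ∫(5*cos(4*x)/4) dx.
Step 2. Evaluate the standard form: now -5*x*cos(4*x)/4 + 5*sin(4*x)/16.
Answer: -5*x*cos(4*x)/4 + 5*sin(4*x)/16.


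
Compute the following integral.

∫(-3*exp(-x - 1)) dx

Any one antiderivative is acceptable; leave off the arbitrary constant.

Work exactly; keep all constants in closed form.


Answer: 3*exp(-x - 1).


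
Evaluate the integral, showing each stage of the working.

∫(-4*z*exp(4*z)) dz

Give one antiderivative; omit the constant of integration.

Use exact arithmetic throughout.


Step 1. Integrate ∫(-4*z*exp(4*z)) dz by parts with u = z, dv = (-4*exp(4*z)) dz, so v = -exp(4*z): now -z*exp(4*z) + ∫(exp(4*z)) dz.
Step 2. Evaluate the standard form: now -z*exp(4*z) + exp(4*z)/4.
Answer: -z*exp(4*z) + exp(4*z)/4.


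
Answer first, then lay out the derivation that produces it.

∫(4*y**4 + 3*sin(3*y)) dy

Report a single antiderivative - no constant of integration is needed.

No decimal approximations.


The answer is 4*y**5/5 - cos(3*y).
Step 1. Rewrite: now ∫(4*y**4) dy + ∫(3*sin(3*y)) dy.
Step 2. Evaluate the standard form: now 4*y**5/5 + ∫(3*sin(3*y)) dy.
Step 3. Evaluate the standard form: now 4*y**5/5 - cos(3*y).
Answer: 4*y**5/5 - cos(3*y).


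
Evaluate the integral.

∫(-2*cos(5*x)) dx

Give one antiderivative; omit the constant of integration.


Answer: -2*sin(5*x)/5.


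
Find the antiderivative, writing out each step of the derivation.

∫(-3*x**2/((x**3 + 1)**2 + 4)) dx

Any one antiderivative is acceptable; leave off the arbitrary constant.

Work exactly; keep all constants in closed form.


Step 1. Substitute u = x**3 + 1, turning ∫(-3*x**2/((x**3 + 1)**2 + 4)) dx into ∫(-1/(u**2 + 4)) du: now ∫(-1/(u**2 + 4)) du.
Step 2. Evaluate the standard form: now -atan(u/2)/2.
Step 3. Substitute back u = x**3 + 1: now -atan(x**3/2 + 1/2)/2.
Answer: -atan(x**3/2 + 1/2)/2.


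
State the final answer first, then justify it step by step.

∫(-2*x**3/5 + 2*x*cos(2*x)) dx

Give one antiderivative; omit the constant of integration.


The answer is -x**4/10 + x*sin(2*x) + cos(2*x)/2.
Step 1. Rewrite: now ∫(-2*x**3/5) dx + ∫(2*x*cos(2*x)) dx.
Step 2. Integrate ∫(2*x*cos(2*x)) dx by parts with u = x, dv = (2*cos(2*x)) dx, so v = sin(2*x): now x*sin(2*x) + ∫(-2*x**3/5) dx + ∫(-sin(2*x)) dx.
Step 3. Evaluate the standard form: now x*sin(2*x) + cos(2*x)/2 + ∫(-2*x**3/5) dx.
Step 4. Evaluate the standard form: now -x**4/10 + x*sin(2*x) + cos(2*x)/2.
Answer: -x**4/10 + x*sin(2*x) + cos(2*x)/2.


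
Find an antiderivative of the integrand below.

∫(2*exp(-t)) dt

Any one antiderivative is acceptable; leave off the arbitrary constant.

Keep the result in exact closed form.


Answer: -2*exp(-t).


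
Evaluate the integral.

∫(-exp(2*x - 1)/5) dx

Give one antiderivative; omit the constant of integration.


Answer: -exp(2*x - 1)/10.


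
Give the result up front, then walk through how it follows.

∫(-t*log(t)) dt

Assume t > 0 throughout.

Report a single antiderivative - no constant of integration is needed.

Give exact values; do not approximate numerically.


The answer is -t**2*log(t)/2 + t**2/4.
Step 1. Integrate ∫(-t*log(t)) dt by parts with u = log(t), dv = (-t) dt, so v = -t**2/2 [assuming t > 0]: now -t**2*log(t)/2 + ∫(t/2) dt.
Step 2. Evaluate the standard form: now -t**2*log(t)/2 + t**2/4.
Answer: -t**2*log(t)/2 + t**2/4.


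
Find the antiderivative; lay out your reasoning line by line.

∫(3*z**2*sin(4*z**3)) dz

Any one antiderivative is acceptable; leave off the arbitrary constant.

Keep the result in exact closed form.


Step 1. Substitute u = z**3, turning ∫(3*z**2*sin(4*z**3)) dz into ∫(sin(4*u)) du: now ∫(sin(4*u)) du.
Step 2. Evaluate the standard form: now -cos(4*u)/4.
Step 3. Substitute back u = z**3: now -cos(4*z**3)/4.
Answer: -cos(4*z**3)/4.


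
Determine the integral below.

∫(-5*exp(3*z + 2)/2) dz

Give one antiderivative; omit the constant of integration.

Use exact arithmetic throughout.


Answer: -5*exp(3*z + 2)/6.


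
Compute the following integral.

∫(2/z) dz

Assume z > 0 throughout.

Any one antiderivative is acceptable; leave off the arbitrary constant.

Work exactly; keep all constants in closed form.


Answer: 2*log(z).


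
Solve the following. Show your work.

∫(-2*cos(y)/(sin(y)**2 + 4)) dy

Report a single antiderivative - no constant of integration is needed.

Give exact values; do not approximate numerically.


Step 1. Substitute u = sin(y), turning ∫(-2*cos(y)/(sin(y)**2 + 4)) dy into ∫(-2/(u**2 + 4)) du: now ∫(-2/(u**2 + 4)) du.
Step 2. Evaluate the standard form: now -atan(u/2).
Step 3. Substitute back u = sin(y): now -atan(sin(y)/2).
Answer: -atan(sin(y)/2).


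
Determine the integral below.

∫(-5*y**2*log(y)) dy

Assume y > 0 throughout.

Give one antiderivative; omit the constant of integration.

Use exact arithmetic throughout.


Answer: -5*y**3*log(y)/3 + 5*y**3/9.


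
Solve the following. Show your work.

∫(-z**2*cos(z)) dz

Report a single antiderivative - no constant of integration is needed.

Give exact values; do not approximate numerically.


Step 1. Integrate ∫(-z**2*cos(z)) dz by parts with u = z**2, dv = (-cos(z)) dz, so v = -sin(z): now -z**2*sin(z) + ∫(2*z*sin(z)) dz.
Step 2. Integrate ∫(2*z*sin(z)) dz by parts with u = z, dv = (2*sin(z)) dz, so v = -2*cos(z): now -z**2*sin(z) - 2*z*cos(z) + ∫(2*cos(z)) dz.
Step 3. Evaluate the standard form: now -z**2*sin(z) - 2*z*cos(z) + 2*sin(z).
Answer: -z**2*sin(z) - 2*z*cos(z) + 2*sin(z).


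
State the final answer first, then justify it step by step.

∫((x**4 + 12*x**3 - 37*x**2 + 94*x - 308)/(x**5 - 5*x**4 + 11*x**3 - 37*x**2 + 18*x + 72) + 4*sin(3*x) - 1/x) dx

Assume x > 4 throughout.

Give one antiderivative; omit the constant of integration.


The answer is -log(x) + 2*log(x - 4) + 2*log(x - 2) - 3*log(x + 1) - 4*cos(3*x)/3 + 2*atan(x/3)/3.
Step 1. Rewrite: now ∫(-1/x) dx + ∫((x**4 + 12*x**3 - 37*x**2 + 94*x - 308)/(x**5 - 5*x**4 + 11*x**3 - 37*x**2 + 18*x + 72)) dx + ∫(4*sin(3*x)) dx.
Step 2. Decompose ∫((x**4 + 12*x**3 - 37*x**2 + 94*x - 308)/(x**5 - 5*x**4 + 11*x**3 - 37*x**2 + 18*x + 72)) dx by partial fractions, (x**4 + 12*x**3 - 37*x**2 + 94*x - 308)/(x**5 - 5*x**4 + 11*x**3 - 37*x**2 + 18*x + 72) = 2/(x**2 + 9) - 3/(x + 1) + 2/(x - 2) + 2/(x - 4): now ∫(-1/x) dx + ∫(2/(x - 4)) dx + ∫(2/(x - 2)) dx + ∫(-3/(x + 1)) dx + ∫(2/(x**2 + 9)) dx + ∫(4*sin(3*x)) dx.
Step 3. Evaluate the standard form [assuming x > 2]: now 2*log(x - 2) + ∫(-1/x) dx + ∫(2/(x - 4)) dx + ∫(-3/(x + 1)) dx + ∫(2/(x**2 + 9)) dx + ∫(4*sin(3*x)) dx.
Step 4. Evaluate the standard form [assuming x > 4]: now 2*log(x - 4) + 2*log(x - 2) + ∫(-1/x) dx + ∫(-3/(x + 1)) dx + ∫(2/(x**2 + 9)) dx + ∫(4*sin(3*x)) dx.
Step 5. Evaluate the standard form [assuming x > -1]: now 2*log(x - 4) + 2*log(x - 2) - 3*log(x + 1) + ∫(-1/x) dx + ∫(2/(x**2 + 9)) dx + ∫(4*sin(3*x)) dx.
Step 6. Evaluate the standard form: now 2*log(x - 4) + 2*log(x - 2) - 3*log(x + 1) + 2*atan(x/3)/3 + ∫(-1/x) dx + ∫(4*sin(3*x)) dx.
Step 7. Evaluate the standard form [assuming x > 0]: now -log(x) + 2*log(x - 4) + 2*log(x - 2) - 3*log(x + 1) + 2*atan(x/3)/3 + ∫(4*sin(3*x)) dx.
Step 8. Evaluate the standard form: now -log(x) + 2*log(x - 4) + 2*log(x - 2) - 3*log(x + 1) - 4*cos(3*x)/3 + 2*atan(x/3)/3.
Answer: -log(x) + 2*log(x - 4) + 2*log(x - 2) - 3*log(x + 1) - 4*cos(3*x)/3 + 2*atan(x/3)/3.


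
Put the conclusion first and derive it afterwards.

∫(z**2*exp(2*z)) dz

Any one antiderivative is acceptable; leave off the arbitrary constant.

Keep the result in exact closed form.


The answer is z**2*exp(2*z)/2 - z*exp(2*z)/2 + exp(2*z)/4.
Step 1. Integrate ∫(z**2*exp(2*z)) dz by parts with u = z**2, dv = (exp(2*z)) dz, so v = exp(2*z)/2: now z**2*exp(2*z)/2 + ∫(-z*exp(2*z)) dz.
Step 2. Integrate ∫(-z*exp(2*z)) dz by parts with u = z, dv = (-exp(2*z)) dz, so v = -exp(2*z)/2: now z**2*exp(2*z)/2 - z*exp(2*z)/2 + ∫(exp(2*z)/2) dz.
Step 3. Evaluate the standard form: now z**2*exp(2*z)/2 - z*exp(2*z)/2 + exp(2*z)/4.
Answer: z**2*exp(2*z)/2 - z*exp(2*z)/2 + exp(2*z)/4.


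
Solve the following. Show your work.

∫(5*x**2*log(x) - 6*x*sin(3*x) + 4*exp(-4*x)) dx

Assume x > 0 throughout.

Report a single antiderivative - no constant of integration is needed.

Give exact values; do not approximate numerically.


Step 1. Rewrite: now ∫(-6*x*sin(3*x)) dx + ∫(5*x**2*log(x)) dx + ∫(4*exp(-4*x)) dx.
Step 2. Integrate ∫(5*x**2*log(x)) dx by parts with u = log(x), dv = (5*x**2) dx, so v = 5*x**3/3 [assuming x > 0]: now 5*x**3*log(x)/3 + ∫(-5*x**2/3) dx + ∫(-6*x*sin(3*x)) dx + ∫(4*exp(-4*x)) dx.
Step 3. Evaluate the standard form: now 5*x**3*log(x)/3 - 5*x**3/9 + ∫(-6*x*sin(3*x)) dx + ∫(4*exp(-4*x)) dx.
Step 4. Integrate ∫(-6*x*sin(3*x)) dx by parts with u = x, dv = (-6*sin(3*x)) dx, so v = 2*cos(3*x): now 5*x**3*log(x)/3 - 5*x**3/9 + 2*x*cos(3*x) + ∫(4*exp(-4*x)) dx + ∫(-2*cos(3*x)) dx.
Step 5. Evaluate the standard form: now 5*x**3*log(x)/3 - 5*x**3/9 + 2*x*cos(3*x) - 2*sin(3*x)/3 + ∫(4*exp(-4*x)) dx.
Step 6. Evaluate the standard form: now 5*x**3*log(x)/3 - 5*x**3/9 + 2*x*cos(3*x) - 2*sin(3*x)/3 - exp(-4*x).
Answer: 5*x**3*log(x)/3 - 5*x**3/9 + 2*x*cos(3*x) - 2*sin(3*x)/3 - exp(-4*x).


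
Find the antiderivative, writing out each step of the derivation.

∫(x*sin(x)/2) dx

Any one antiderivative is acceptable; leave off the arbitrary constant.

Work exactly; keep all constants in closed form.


Step 1. Integrate ∫(x*sin(x)/2) dx by parts with u = x, dv = (sin(x)/2) dx, so v = -cos(x)/2: now -x*cos(x)/2 + ∫(cos(x)/2) dx.
Step 2. Evaluate the standard form: now -x*cos(x)/2 + sin(x)/2.
Answer: -x*cos(x)/2 + sin(x)/2.


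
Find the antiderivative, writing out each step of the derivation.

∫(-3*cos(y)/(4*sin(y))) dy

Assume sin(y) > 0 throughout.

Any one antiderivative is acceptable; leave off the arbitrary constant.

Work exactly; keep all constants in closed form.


Step 1. Substitute u = sin(y), turning ∫(-3*cos(y)/(4*sin(y))) dy into ∫(-3/(4*u)) du: now ∫(-3/(4*u)) du.
Step 2. Evaluate the standard form [assuming u > 0]: now -3*log(u)/4.
Step 3. Substitute back u = sin(y): now -3*log(sin(y))/4.
Answer: -3*log(sin(y))/4.


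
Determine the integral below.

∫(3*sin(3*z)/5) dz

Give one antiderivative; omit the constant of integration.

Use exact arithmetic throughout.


Answer: -cos(3*z)/5.


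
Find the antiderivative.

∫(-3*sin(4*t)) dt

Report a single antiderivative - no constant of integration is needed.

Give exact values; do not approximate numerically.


Answer: 3*cos(4*t)/4.


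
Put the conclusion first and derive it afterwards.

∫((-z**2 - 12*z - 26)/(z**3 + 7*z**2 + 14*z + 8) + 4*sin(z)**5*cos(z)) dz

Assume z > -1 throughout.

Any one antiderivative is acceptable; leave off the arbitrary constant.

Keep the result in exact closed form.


The answer is -5*log(z + 1) + 3*log(z + 2) + log(z + 4) + 2*sin(z)**6/3.
Step 1. Rewrite: now ∫((-z**2 - 12*z - 26)/(z**3 + 7*z**2 + 14*z + 8)) dz + ∫(4*sin(z)**5*cos(z)) dz.
Step 2. Substitute u = sin(z), turning ∫(4*sin(z)**5*cos(z)) dz into ∫(4*u**5) du: now ∫(4*u**5) du + ∫((-z**2 - 12*z - 26)/(z**3 + 7*z**2 + 14*z + 8)) dz.
Step 3. Evaluate the standard form: now 2*u**6/3 + ∫((-z**2 - 12*z - 26)/(z**3 + 7*z**2 + 14*z + 8)) dz.
Step 4. Substitute back u = sin(z): now 2*sin(z)**6/3 + ∫((-z**2 - 12*z - 26)/(z**3 + 7*z**2 + 14*z + 8)) dz.
Step 5. Decompose ∫((-z**2 - 12*z - 26)/(z**3 + 7*z**2 + 14*z + 8)) dz by partial fractions, (-z**2 - 12*z - 26)/(z**3 + 7*z**2 + 14*z + 8) = 1/(z + 4) + 3/(z + 2) - 5/(z + 1): now 2*sin(z)**6/3 + ∫(-5/(z + 1)) dz + ∫(3/(z + 2)) dz + ∫(1/(z + 4)) dz.
Step 6. Evaluate the standard form [assuming z > -4]: now log(z + 4) + 2*sin(z)**6/3 + ∫(-5/(z + 1)) dz + ∫(3/(z + 2)) dz.
Step 7. Evaluate the standard form [assuming z > -1]: now -5*log(z + 1) + log(z + 4) + 2*sin(z)**6/3 + ∫(3/(z + 2)) dz.
Step 8. Evaluate the standard form [assuming z > -2]: now -5*log(z + 1) + 3*log(z + 2) + log(z + 4) + 2*sin(z)**6/3.
Answer: -5*log(z + 1) + 3*log(z + 2) + log(z + 4) + 2*sin(z)**6/3.


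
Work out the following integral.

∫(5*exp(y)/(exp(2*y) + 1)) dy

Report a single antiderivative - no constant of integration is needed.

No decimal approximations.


Answer: 5*atan(exp(y)).


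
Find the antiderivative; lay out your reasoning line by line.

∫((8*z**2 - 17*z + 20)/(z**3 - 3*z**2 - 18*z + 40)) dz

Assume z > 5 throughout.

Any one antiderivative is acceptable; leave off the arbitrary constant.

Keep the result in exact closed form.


Step 1. Decompose ∫((8*z**2 - 17*z + 20)/(z**3 - 3*z**2 - 18*z + 40)) dz by partial fractions, (8*z**2 - 17*z + 20)/(z**3 - 3*z**2 - 18*z + 40) = 4/(z + 4) - 1/(z - 2) + 5/(z - 5): now ∫(5/(z - 5)) dz + ∫(-1/(z - 2)) dz + ∫(4/(z + 4)) dz.
Step 2. Evaluate the standard form [assuming z > 2]: now -log(z - 2) + ∫(5/(z - 5)) dz + ∫(4/(z + 4)) dz.
Step 3. Evaluate the standard form [assuming z > -4]: now -log(z - 2) + 4*log(z + 4) + ∫(5/(z - 5)) dz.
Step 4. Evaluate the standard form [assuming z > 5]: now 5*log(z - 5) - log(z - 2) + 4*log(z + 4).
Answer: 5*log(z - 5) - log(z - 2) + 4*log(z + 4).


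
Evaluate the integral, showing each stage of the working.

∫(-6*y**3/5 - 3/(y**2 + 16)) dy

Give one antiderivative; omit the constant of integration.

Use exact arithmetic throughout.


Step 1. Rewrite: now ∫(-6*y**3/5) dy + ∫(-3/(y**2 + 16)) dy.
Step 2. Evaluate the standard form: now -3*atan(y/4)/4 + ∫(-6*y**3/5) dy.
Step 3. Evaluate the standard form: now -3*y**4/10 - 3*atan(y/4)/4.
Answer: -3*y**4/10 - 3*atan(y/4)/4.


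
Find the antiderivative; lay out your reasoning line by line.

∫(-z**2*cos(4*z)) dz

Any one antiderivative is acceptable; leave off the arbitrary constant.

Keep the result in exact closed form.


Step 1. Integrate ∫(-z**2*cos(4*z)) dz by parts with u = z**2, dv = (-cos(4*z)) dz, so v = -sin(4*z)/4: now -z**2*sin(4*z)/4 + ∫(z*sin(4*z)/2) dz.
Step 2. Integrate ∫(z*sin(4*z)/2) dz by parts with u = z, dv = (sin(4*z)/2) dz, so v = -cos(4*z)/8: now -z**2*sin(4*z)/4 - z*cos(4*z)/8 + ∫(cos(4*z)/8) dz.
Step 3. Evaluate the standard form: now -z**2*sin(4*z)/4 - z*cos(4*z)/8 + sin(4*z)/32.
Answer: -z**2*sin(4*z)/4 - z*cos(4*z)/8 + sin(4*z)/32.


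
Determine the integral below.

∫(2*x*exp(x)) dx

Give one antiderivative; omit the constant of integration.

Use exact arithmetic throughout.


Answer: 2*x*exp(x) - 2*exp(x).


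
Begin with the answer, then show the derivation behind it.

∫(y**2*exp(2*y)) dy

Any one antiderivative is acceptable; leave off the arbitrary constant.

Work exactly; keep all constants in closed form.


The answer is y**2*exp(2*y)/2 - y*exp(2*y)/2 + exp(2*y)/4.
Step 1. Integrate ∫(y**2*exp(2*y)) dy by parts with u = y**2, dv = (exp(2*y)) dy, so v = exp(2*y)/2: now y**2*exp(2*y)/2 + ∫(-y*exp(2*y)) dy.
Step 2. Integrate ∫(-y*exp(2*y)) dy by parts with u = y, dv = (-exp(2*y)) dy, so v = -exp(2*y)/2: now y**2*exp(2*y)/2 - y*exp(2*y)/2 + ∫(exp(2*y)/2) dy.
Step 3. Evaluate the standard form: now y**2*exp(2*y)/2 - y*exp(2*y)/2 + exp(2*y)/4.
Answer: y**2*exp(2*y)/2 - y*exp(2*y)/2 + exp(2*y)/4.


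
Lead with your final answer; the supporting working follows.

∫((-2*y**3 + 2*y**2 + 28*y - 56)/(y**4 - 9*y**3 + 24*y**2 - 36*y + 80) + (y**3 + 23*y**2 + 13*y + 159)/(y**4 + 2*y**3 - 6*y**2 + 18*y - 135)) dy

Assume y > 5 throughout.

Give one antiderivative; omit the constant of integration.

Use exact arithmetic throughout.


The answer is -4*log(y - 5) + 2*log(y - 4) + 3*log(y - 3) - 2*log(y + 5) + 2*atan(y/3)/3 - 2*atan(y/2).
Step 1. Rewrite: now ∫((-2*y**3 + 2*y**2 + 28*y - 56)/(y**4 - 9*y**3 + 24*y**2 - 36*y + 80)) dy + ∫((y**3 + 23*y**2 + 13*y + 159)/(y**4 + 2*y**3 - 6*y**2 + 18*y - 135)) dy.
Step 2. Decompose ∫((-2*y**3 + 2*y**2 + 28*y - 56)/(y**4 - 9*y**3 + 24*y**2 - 36*y + 80)) dy by partial fractions, (-2*y**3 + 2*y**2 + 28*y - 56)/(y**4 - 9*y**3 + 24*y**2 - 36*y + 80) = -4/(y**2 + 4) + 2/(y - 4) - 4/(y - 5): now ∫((y**3 + 23*y**2 + 13*y + 159)/(y**4 + 2*y**3 - 6*y**2 + 18*y - 135)) dy + ∫(-4/(y - 5)) dy + ∫(2/(y - 4)) dy + ∫(-4/(y**2 + 4)) dy.
Step 3. Evaluate the standard form [assuming y > 4]: now 2*log(y - 4) + ∫((y**3 + 23*y**2 + 13*y + 159)/(y**4 + 2*y**3 - 6*y**2 + 18*y - 135)) dy + ∫(-4/(y - 5)) dy + ∫(-4/(y**2 + 4)) dy.
Step 4. Evaluate the standard form [assuming y > 5]: now -4*log(y - 5) + 2*log(y - 4) + ∫((y**3 + 23*y**2 + 13*y + 159)/(y**4 + 2*y**3 - 6*y**2 + 18*y - 135)) dy + ∫(-4/(y**2 + 4)) dy.
Step 5. Evaluate the standard form: now -4*log(y - 5) + 2*log(y - 4) - 2*atan(y/2) + ∫((y**3 + 23*y**2 + 13*y + 159)/(y**4 + 2*y**3 - 6*y**2 + 18*y - 135)) dy.
Step 6. Decompose ∫((y**3 + 23*y**2 + 13*y + 159)/(y**4 + 2*y**3 - 6*y**2 + 18*y - 135)) dy by partial fractions, (y**3 + 23*y**2 + 13*y + 159)/(y**4 + 2*y**3 - 6*y**2 + 18*y - 135) = 2/(y**2 + 9) - 2/(y + 5) + 3/(y - 3): now -4*log(y - 5) + 2*log(y - 4) - 2*atan(y/2) + ∫(3/(y - 3)) dy + ∫(-2/(y + 5)) dy + ∫(2/(y**2 + 9)) dy.
Step 7. Evaluate the standard form [assuming y > -5]: now -4*log(y - 5) + 2*log(y - 4) - 2*log(y + 5) - 2*atan(y/2) + ∫(3/(y - 3)) dy + ∫(2/(y**2 + 9)) dy.
Step 8. Evaluate the standard form [assuming y > 3]: now -4*log(y - 5) + 2*log(y - 4) + 3*log(y - 3) - 2*log(y + 5) - 2*atan(y/2) + ∫(2/(y**2 + 9)) dy.
Step 9. Evaluate the standard form: now -4*log(y - 5) + 2*log(y - 4) + 3*log(y - 3) - 2*log(y + 5) + 2*atan(y/3)/3 - 2*atan(y/2).
Answer: -4*log(y - 5) + 2*log(y - 4) + 3*log(y - 3) - 2*log(y + 5) + 2*atan(y/3)/3 - 2*atan(y/2).
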